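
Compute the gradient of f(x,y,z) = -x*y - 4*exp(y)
(-y, -x - 4*exp(y), 0)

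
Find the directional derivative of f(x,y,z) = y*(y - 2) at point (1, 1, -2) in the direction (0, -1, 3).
0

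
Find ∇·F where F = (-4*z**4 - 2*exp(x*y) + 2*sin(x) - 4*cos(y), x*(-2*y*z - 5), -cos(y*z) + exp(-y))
-2*x*z - 2*y*exp(x*y) + y*sin(y*z) + 2*cos(x)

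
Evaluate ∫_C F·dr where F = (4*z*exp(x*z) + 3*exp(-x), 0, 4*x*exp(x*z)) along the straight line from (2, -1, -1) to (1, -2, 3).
(-3*E - 1 + 4*exp(5))*exp(-2)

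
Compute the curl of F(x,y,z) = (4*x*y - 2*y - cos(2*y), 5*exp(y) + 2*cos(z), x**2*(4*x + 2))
(2*sin(z), 4*x*(-3*x - 1), -4*x - 2*sin(2*y) + 2)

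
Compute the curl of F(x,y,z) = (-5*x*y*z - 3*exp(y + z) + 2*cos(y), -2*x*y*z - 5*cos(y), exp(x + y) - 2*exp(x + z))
(2*x*y + exp(x + y), -5*x*y - exp(x + y) + 2*exp(x + z) - 3*exp(y + z), 5*x*z - 2*y*z + 3*exp(y + z) + 2*sin(y))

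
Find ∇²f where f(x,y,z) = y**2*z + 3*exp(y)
2*z + 3*exp(y)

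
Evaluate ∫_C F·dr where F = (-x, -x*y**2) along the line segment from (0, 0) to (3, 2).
-21/2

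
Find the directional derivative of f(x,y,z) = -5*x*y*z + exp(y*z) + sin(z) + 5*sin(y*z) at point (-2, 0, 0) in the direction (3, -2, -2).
-2*sqrt(17)/17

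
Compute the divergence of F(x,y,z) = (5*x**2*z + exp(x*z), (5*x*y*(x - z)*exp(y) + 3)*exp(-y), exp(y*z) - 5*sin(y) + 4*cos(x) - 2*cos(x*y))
5*x**2 + 5*x*z + y*exp(y*z) + z*exp(x*z) - 3*exp(-y)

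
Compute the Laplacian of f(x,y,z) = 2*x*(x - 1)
4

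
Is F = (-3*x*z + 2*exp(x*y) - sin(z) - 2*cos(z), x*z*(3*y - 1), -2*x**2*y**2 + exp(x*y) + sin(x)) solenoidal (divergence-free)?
No, ∇·F = 3*x*z + 2*y*exp(x*y) - 3*z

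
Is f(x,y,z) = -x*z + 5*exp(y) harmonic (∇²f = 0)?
No, ∇²f = 5*exp(y)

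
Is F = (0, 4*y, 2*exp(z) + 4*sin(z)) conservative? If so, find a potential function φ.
Yes, F is conservative. φ = 2*y**2 + 2*exp(z) - 4*cos(z)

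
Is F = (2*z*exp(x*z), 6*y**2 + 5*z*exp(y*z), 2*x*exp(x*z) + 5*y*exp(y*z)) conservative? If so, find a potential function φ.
Yes, F is conservative. φ = 2*y**3 + 2*exp(x*z) + 5*exp(y*z)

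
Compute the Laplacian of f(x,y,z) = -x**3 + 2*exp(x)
-6*x + 2*exp(x)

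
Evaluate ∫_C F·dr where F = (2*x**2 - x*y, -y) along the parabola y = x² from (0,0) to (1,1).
-1/12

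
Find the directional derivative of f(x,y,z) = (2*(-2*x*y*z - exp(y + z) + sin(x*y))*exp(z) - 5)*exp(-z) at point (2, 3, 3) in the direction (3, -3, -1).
sqrt(19)*(-12*exp(3) - 5 + 6*exp(3)*cos(6) + 8*exp(9))*exp(-3)/19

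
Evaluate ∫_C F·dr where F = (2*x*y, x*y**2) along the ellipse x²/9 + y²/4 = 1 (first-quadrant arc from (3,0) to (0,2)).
-12 + 3*pi/2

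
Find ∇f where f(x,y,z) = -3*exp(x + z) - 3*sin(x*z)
(-3*z*cos(x*z) - 3*exp(x + z), 0, -3*x*cos(x*z) - 3*exp(x + z))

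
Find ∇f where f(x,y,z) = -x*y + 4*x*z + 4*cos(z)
(-y + 4*z, -x, 4*x - 4*sin(z))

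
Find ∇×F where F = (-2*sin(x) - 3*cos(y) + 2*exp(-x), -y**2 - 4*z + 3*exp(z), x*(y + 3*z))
(x - 3*exp(z) + 4, -y - 3*z, -3*sin(y))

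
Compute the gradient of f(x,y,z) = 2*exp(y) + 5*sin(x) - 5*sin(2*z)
(5*cos(x), 2*exp(y), -10*cos(2*z))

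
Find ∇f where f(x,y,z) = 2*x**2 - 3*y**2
(4*x, -6*y, 0)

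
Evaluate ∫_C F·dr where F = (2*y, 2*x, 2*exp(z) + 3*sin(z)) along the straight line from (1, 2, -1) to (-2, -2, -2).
-2*exp(-1) + 2*exp(-2) - 3*cos(2) + 3*cos(1) + 4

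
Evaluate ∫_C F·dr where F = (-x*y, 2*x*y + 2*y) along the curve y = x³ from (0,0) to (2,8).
5856/35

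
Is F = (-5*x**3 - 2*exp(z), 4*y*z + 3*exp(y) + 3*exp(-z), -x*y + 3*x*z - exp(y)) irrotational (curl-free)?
No, ∇×F = (-x - 4*y - exp(y) + 3*exp(-z), y - 3*z - 2*exp(z), 0)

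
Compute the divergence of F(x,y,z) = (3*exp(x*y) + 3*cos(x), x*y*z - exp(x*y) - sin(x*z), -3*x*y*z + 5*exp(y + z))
-3*x*y + x*z - x*exp(x*y) + 3*y*exp(x*y) + 5*exp(y + z) - 3*sin(x)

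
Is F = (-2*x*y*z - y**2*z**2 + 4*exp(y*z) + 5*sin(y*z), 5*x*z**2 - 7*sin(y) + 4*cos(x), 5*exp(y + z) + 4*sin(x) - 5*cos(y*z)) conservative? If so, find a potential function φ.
No, ∇×F = (-10*x*z + 5*z*sin(y*z) + 5*exp(y + z), -2*x*y - 2*y**2*z + 4*y*exp(y*z) + 5*y*cos(y*z) - 4*cos(x), 2*x*z + 2*y*z**2 + 5*z**2 - 4*z*exp(y*z) - 5*z*cos(y*z) - 4*sin(x)) ≠ 0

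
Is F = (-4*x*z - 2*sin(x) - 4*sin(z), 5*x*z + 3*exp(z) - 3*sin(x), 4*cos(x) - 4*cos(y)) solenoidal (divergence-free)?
No, ∇·F = -4*z - 2*cos(x)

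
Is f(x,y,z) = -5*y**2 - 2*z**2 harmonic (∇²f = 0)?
No, ∇²f = -14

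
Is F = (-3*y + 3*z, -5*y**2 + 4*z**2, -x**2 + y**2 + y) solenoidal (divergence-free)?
No, ∇·F = -10*y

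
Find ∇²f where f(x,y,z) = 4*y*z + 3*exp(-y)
3*exp(-y)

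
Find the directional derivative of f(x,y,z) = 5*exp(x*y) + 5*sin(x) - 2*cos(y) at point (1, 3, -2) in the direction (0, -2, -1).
sqrt(5)*(-2*exp(3) - 4*sin(3)/5)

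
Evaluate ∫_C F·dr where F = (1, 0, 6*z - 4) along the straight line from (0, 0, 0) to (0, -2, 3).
15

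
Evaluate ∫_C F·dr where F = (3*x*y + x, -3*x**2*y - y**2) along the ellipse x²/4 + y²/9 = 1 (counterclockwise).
0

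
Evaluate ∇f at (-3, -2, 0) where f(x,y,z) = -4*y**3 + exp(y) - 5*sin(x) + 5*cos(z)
(-5*cos(3), -48 + exp(-2), 0)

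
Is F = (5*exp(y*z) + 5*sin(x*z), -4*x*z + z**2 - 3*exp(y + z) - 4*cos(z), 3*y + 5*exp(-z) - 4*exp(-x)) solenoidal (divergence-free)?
No, ∇·F = 5*z*cos(x*z) - 3*exp(y + z) - 5*exp(-z)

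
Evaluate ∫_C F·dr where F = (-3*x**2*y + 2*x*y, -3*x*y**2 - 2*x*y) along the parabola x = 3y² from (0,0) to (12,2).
-98472/35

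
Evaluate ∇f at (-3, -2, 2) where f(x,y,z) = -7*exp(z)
(0, 0, -7*exp(2))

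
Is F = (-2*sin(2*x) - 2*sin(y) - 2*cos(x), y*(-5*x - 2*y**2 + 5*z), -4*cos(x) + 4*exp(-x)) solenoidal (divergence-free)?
No, ∇·F = -5*x - 6*y**2 + 5*z + 2*sin(x) - 4*cos(2*x)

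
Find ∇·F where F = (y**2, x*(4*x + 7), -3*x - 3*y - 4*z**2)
-8*z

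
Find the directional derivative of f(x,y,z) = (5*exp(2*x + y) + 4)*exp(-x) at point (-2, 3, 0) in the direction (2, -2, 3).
-8*sqrt(17)*exp(2)/17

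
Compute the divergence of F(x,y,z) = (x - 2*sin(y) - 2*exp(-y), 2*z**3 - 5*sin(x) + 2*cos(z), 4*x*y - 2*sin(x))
1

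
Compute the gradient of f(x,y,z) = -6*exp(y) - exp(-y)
(0, -6*exp(y) + exp(-y), 0)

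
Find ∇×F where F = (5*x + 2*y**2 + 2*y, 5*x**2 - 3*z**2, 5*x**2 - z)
(6*z, -10*x, 10*x - 4*y - 2)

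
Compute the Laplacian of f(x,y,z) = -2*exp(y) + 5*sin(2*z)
-2*exp(y) - 20*sin(2*z)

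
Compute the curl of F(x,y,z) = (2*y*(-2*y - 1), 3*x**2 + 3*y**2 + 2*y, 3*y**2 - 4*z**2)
(6*y, 0, 6*x + 8*y + 2)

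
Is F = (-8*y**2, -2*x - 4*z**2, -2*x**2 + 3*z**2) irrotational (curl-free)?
No, ∇×F = (8*z, 4*x, 16*y - 2)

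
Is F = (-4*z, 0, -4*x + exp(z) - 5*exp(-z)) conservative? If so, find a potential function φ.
Yes, F is conservative. φ = -4*x*z + exp(z) + 5*exp(-z)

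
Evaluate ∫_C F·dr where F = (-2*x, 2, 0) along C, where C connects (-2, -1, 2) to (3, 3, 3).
3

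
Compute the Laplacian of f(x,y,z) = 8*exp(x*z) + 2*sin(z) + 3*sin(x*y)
8*x**2*exp(x*z) - 3*x**2*sin(x*y) - 3*y**2*sin(x*y) + 8*z**2*exp(x*z) - 2*sin(z)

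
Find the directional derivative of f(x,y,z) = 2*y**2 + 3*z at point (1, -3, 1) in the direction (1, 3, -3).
-45*sqrt(19)/19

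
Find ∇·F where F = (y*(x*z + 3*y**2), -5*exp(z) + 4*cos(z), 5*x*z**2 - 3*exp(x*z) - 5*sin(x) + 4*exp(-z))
10*x*z - 3*x*exp(x*z) + y*z - 4*exp(-z)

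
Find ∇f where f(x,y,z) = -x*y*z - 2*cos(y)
(-y*z, -x*z + 2*sin(y), -x*y)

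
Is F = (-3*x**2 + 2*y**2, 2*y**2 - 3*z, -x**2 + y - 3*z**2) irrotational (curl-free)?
No, ∇×F = (4, 2*x, -4*y)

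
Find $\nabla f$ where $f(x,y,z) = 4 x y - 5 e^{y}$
(4*y, 4*x - 5*exp(y), 0)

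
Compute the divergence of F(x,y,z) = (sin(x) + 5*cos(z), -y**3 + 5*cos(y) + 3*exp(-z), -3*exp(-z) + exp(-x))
-3*y**2 - 5*sin(y) + cos(x) + 3*exp(-z)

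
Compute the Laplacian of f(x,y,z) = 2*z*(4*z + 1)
16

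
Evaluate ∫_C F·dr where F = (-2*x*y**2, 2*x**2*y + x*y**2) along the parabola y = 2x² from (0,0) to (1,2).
76/21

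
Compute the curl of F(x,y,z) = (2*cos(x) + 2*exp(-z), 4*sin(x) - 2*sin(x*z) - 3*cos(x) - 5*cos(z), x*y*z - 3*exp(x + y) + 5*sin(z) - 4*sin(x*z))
(x*z + 2*x*cos(x*z) - 3*exp(x + y) - 5*sin(z), -y*z + 4*z*cos(x*z) + 3*exp(x + y) - 2*exp(-z), -2*z*cos(x*z) + 3*sin(x) + 4*cos(x))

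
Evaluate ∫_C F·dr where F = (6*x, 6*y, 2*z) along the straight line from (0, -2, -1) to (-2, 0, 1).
0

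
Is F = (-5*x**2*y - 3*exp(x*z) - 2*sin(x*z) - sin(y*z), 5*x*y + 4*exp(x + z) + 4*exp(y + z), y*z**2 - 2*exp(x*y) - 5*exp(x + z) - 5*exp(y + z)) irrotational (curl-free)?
No, ∇×F = (-2*x*exp(x*y) + z**2 - 4*exp(x + z) - 9*exp(y + z), -3*x*exp(x*z) - 2*x*cos(x*z) + 2*y*exp(x*y) - y*cos(y*z) + 5*exp(x + z), 5*x**2 + 5*y + z*cos(y*z) + 4*exp(x + z))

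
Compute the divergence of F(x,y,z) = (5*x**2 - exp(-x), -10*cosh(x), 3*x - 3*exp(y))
10*x + exp(-x)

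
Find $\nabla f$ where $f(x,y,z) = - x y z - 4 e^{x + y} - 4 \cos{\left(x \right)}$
(-y*z - 4*exp(x + y) + 4*sin(x), -x*z - 4*exp(x + y), -x*y)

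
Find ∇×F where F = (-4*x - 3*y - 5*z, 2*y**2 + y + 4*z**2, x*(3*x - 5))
(-8*z, -6*x, 3)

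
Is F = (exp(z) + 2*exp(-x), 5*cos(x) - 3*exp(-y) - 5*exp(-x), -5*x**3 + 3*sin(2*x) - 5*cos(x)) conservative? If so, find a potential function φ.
No, ∇×F = (0, 15*x**2 + exp(z) - 5*sin(x) - 6*cos(2*x), -5*sin(x) + 5*exp(-x)) ≠ 0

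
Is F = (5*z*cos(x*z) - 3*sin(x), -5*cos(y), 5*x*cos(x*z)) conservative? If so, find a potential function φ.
Yes, F is conservative. φ = -5*sin(y) + 5*sin(x*z) + 3*cos(x)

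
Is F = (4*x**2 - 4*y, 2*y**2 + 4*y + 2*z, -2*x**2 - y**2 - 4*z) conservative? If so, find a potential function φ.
No, ∇×F = (-2*y - 2, 4*x, 4) ≠ 0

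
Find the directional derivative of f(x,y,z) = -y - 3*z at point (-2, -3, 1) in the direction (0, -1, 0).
1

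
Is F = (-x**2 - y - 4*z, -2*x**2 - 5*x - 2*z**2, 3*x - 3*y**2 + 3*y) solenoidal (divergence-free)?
No, ∇·F = -2*x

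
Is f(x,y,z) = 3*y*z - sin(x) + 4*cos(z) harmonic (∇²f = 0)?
No, ∇²f = sin(x) - 4*cos(z)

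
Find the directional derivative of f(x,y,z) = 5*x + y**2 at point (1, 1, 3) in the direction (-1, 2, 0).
-sqrt(5)/5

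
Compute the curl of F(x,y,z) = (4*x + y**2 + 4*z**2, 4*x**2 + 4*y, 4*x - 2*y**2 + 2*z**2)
(-4*y, 8*z - 4, 8*x - 2*y)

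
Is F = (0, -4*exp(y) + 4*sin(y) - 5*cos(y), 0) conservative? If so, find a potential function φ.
Yes, F is conservative. φ = -4*exp(y) - 5*sin(y) - 4*cos(y)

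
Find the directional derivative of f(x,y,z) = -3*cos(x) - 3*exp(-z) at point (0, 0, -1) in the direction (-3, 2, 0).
0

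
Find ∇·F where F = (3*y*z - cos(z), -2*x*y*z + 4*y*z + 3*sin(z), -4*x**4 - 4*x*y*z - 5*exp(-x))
-4*x*y - 2*x*z + 4*z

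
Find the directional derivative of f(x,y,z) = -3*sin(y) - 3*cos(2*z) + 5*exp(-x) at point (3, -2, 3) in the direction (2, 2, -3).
2*sqrt(17)*(-5 - 3*(3*sin(6) + cos(2))*exp(3))*exp(-3)/17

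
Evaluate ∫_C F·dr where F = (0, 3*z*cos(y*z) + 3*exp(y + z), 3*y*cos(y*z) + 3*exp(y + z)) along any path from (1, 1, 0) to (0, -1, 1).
-3*E - 3*sin(1) + 3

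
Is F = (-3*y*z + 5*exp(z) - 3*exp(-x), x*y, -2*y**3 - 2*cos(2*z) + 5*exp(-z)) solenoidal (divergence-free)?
No, ∇·F = x + 4*sin(2*z) - 5*exp(-z) + 3*exp(-x)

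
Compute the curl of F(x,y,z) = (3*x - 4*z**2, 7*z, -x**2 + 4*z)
(-7, 2*x - 8*z, 0)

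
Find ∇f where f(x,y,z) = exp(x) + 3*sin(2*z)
(exp(x), 0, 6*cos(2*z))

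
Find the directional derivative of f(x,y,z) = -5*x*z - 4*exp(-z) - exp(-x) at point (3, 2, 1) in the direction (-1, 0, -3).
sqrt(10)*(-12*exp(2) - 1 + 50*exp(3))*exp(-3)/10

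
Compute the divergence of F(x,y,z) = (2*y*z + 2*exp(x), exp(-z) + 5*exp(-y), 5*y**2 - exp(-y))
2*exp(x) - 5*exp(-y)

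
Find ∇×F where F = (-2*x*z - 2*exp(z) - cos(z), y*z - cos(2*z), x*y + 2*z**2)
(x - y - 2*sin(2*z), -2*x - y - 2*exp(z) + sin(z), 0)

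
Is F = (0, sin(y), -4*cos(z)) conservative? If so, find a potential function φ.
Yes, F is conservative. φ = -4*sin(z) - cos(y)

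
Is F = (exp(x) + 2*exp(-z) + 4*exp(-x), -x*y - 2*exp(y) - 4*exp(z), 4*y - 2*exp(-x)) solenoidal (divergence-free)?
No, ∇·F = -x + exp(x) - 2*exp(y) - 4*exp(-x)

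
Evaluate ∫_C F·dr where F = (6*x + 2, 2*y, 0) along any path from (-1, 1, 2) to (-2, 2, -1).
10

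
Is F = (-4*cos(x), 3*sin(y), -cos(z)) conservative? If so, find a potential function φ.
Yes, F is conservative. φ = -4*sin(x) - sin(z) - 3*cos(y)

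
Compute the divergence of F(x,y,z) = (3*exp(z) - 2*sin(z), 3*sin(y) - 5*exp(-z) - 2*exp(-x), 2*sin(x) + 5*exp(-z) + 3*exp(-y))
3*cos(y) - 5*exp(-z)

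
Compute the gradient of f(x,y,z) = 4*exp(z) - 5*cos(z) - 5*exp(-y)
(0, 5*exp(-y), 4*exp(z) + 5*sin(z))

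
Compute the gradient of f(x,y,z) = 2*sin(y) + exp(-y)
(0, 2*cos(y) - exp(-y), 0)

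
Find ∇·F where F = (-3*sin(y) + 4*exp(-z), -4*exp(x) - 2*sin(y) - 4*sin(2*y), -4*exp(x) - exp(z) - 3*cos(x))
-exp(z) - 2*cos(y) - 8*cos(2*y)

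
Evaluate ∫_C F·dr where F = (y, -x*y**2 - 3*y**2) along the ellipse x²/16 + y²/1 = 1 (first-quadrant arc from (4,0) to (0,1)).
-5*pi/4 - 1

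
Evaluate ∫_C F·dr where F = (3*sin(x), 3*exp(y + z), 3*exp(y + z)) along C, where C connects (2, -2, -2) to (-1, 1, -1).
-3*cos(1) + 3*cos(2) - 3*exp(-4) + 3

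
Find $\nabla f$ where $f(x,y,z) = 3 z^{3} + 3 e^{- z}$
(0, 0, 9*z**2 - 3*exp(-z))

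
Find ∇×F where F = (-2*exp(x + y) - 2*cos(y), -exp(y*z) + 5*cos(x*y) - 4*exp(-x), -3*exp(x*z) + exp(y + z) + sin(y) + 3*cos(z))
(y*exp(y*z) + exp(y + z) + cos(y), 3*z*exp(x*z), -5*y*sin(x*y) + 2*exp(x + y) - 2*sin(y) + 4*exp(-x))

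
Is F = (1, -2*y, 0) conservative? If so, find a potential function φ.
Yes, F is conservative. φ = x - y**2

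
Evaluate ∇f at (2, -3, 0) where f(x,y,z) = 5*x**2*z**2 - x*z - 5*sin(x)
(-5*cos(2), 0, -2)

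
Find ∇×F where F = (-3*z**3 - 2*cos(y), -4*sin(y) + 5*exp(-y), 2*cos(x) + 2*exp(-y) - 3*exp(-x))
(-2*exp(-y), -9*z**2 + 2*sin(x) - 3*exp(-x), -2*sin(y))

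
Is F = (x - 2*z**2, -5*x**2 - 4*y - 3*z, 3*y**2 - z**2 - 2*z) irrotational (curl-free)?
No, ∇×F = (6*y + 3, -4*z, -10*x)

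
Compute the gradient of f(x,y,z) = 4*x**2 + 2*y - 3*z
(8*x, 2, -3)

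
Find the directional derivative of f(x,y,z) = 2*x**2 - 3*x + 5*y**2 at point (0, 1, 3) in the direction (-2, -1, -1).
-2*sqrt(6)/3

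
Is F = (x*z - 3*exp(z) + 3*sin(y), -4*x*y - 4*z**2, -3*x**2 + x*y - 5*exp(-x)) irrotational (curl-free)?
No, ∇×F = (x + 8*z, 7*x - y - 3*exp(z) - 5*exp(-x), -4*y - 3*cos(y))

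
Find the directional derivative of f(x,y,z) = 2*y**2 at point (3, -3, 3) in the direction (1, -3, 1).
36*sqrt(11)/11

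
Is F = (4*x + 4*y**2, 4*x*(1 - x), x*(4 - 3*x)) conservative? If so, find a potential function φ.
No, ∇×F = (0, 6*x - 4, -8*x - 8*y + 4) ≠ 0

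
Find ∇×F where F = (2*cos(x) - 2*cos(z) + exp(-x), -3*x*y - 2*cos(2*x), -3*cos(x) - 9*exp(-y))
(9*exp(-y), -3*sin(x) + 2*sin(z), -3*y + 4*sin(2*x))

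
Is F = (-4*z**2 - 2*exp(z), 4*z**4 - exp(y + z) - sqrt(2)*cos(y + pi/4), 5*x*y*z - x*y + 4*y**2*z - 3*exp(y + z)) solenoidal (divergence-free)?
No, ∇·F = 5*x*y + 4*y**2 - 4*exp(y + z) + sqrt(2)*sin(y + pi/4)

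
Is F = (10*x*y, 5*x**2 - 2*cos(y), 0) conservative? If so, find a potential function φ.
Yes, F is conservative. φ = 5*x**2*y - 2*sin(y)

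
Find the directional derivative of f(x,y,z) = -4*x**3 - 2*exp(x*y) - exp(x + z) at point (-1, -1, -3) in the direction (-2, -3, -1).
sqrt(14)*(-10*exp(5) + 3 + 24*exp(4))*exp(-4)/14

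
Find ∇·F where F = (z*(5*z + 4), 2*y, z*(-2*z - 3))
-4*z - 1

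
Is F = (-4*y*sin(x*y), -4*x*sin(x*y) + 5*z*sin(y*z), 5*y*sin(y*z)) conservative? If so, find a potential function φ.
Yes, F is conservative. φ = 4*cos(x*y) - 5*cos(y*z)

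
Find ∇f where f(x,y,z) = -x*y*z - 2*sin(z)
(-y*z, -x*z, -x*y - 2*cos(z))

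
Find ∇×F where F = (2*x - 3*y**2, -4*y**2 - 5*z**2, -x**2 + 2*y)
(10*z + 2, 2*x, 6*y)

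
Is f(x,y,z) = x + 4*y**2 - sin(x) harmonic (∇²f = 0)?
No, ∇²f = sin(x) + 8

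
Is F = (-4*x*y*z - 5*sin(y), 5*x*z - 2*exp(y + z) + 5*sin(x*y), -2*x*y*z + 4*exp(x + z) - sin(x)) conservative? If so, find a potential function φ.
No, ∇×F = (-2*x*z - 5*x + 2*exp(y + z), -4*x*y + 2*y*z - 4*exp(x + z) + cos(x), 4*x*z + 5*y*cos(x*y) + 5*z + 5*cos(y)) ≠ 0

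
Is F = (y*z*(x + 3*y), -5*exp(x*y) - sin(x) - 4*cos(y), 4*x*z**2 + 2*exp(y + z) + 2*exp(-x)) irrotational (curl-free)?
No, ∇×F = (2*exp(y + z), x*y + 3*y**2 - 4*z**2 + 2*exp(-x), -x*z - 6*y*z - 5*y*exp(x*y) - cos(x))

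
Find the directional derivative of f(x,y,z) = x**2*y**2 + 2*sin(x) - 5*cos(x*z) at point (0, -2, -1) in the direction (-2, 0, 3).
-4*sqrt(13)/13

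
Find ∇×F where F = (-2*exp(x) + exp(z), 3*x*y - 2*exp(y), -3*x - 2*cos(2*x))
(0, exp(z) - 4*sin(2*x) + 3, 3*y)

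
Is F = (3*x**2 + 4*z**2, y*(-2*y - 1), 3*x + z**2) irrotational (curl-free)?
No, ∇×F = (0, 8*z - 3, 0)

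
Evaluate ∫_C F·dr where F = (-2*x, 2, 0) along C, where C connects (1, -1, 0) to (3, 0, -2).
-6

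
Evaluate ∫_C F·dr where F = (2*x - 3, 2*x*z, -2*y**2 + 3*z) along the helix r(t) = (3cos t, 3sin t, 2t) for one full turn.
12*pi*(-3 + 5*pi)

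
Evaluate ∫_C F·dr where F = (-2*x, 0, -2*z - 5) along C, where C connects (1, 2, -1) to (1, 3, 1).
-10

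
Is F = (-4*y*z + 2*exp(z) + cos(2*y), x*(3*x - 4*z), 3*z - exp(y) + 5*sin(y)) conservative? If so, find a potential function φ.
No, ∇×F = (4*x - exp(y) + 5*cos(y), -4*y + 2*exp(z), 6*x + 2*sin(2*y)) ≠ 0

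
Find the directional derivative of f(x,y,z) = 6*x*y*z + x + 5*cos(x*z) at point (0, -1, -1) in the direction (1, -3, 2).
sqrt(14)/2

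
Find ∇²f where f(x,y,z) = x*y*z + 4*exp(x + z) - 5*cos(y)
8*exp(x + z) + 5*cos(y)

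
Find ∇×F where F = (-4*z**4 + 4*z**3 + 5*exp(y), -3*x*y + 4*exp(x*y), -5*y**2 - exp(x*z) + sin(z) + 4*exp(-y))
(-10*y - 4*exp(-y), z*(-16*z**2 + 12*z + exp(x*z)), 4*y*exp(x*y) - 3*y - 5*exp(y))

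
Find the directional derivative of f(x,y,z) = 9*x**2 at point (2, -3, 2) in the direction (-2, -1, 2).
-24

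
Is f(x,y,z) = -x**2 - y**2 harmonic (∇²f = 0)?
No, ∇²f = -4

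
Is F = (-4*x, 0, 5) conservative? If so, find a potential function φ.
Yes, F is conservative. φ = -2*x**2 + 5*z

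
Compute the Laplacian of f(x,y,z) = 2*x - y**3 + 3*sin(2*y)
-6*y - 12*sin(2*y)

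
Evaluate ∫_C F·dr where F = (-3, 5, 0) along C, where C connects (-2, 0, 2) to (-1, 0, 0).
-3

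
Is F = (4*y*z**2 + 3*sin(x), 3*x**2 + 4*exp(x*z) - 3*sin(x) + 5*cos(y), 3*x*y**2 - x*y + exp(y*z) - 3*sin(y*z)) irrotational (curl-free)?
No, ∇×F = (6*x*y - 4*x*exp(x*z) - x + z*exp(y*z) - 3*z*cos(y*z), y*(-3*y + 8*z + 1), 6*x - 4*z**2 + 4*z*exp(x*z) - 3*cos(x))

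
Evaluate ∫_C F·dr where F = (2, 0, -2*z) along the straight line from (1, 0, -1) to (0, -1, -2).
-5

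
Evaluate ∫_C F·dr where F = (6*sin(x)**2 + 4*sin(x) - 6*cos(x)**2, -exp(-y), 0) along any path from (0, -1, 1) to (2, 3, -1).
-E + exp(-3) - 4*cos(2) - 3*sin(4) + 4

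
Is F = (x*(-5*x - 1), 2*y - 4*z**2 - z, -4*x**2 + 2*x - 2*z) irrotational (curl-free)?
No, ∇×F = (8*z + 1, 8*x - 2, 0)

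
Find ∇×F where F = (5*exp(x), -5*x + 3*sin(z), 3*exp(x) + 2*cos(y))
(-2*sin(y) - 3*cos(z), -3*exp(x), -5)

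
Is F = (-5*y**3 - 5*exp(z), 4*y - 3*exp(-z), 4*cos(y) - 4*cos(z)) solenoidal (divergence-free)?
No, ∇·F = 4*sin(z) + 4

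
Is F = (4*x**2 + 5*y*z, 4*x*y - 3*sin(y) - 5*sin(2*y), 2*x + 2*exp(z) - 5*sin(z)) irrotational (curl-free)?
No, ∇×F = (0, 5*y - 2, 4*y - 5*z)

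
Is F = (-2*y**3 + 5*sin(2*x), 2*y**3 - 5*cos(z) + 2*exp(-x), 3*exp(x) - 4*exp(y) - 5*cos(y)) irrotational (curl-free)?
No, ∇×F = (-4*exp(y) + 5*sin(y) - 5*sin(z), -3*exp(x), 6*y**2 - 2*exp(-x))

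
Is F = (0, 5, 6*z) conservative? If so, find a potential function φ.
Yes, F is conservative. φ = 5*y + 3*z**2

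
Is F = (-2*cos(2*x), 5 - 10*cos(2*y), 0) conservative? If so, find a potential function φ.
Yes, F is conservative. φ = 5*y - sin(2*x) - 5*sin(2*y)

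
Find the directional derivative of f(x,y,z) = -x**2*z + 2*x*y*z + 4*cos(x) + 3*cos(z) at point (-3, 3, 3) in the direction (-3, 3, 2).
-9*sqrt(22)*(sin(3) + 12)/11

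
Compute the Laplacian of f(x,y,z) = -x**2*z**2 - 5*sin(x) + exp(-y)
-2*x**2 - 2*z**2 + 5*sin(x) + exp(-y)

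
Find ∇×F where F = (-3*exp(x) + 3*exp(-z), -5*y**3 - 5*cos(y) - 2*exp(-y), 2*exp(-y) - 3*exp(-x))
(-2*exp(-y), -3*exp(-z) - 3*exp(-x), 0)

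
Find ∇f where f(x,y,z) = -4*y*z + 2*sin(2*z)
(0, -4*z, -4*y + 4*cos(2*z))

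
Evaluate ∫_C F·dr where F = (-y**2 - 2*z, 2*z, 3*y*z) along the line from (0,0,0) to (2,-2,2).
-56/3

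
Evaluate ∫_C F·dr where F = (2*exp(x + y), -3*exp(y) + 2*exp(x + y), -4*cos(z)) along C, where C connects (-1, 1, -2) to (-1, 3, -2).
-3*exp(3) - 2 + 3*E + 2*exp(2)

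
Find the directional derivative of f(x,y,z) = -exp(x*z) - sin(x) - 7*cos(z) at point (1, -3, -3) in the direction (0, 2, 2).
-sqrt(2)*(1 + 7*exp(3)*sin(3))*exp(-3)/2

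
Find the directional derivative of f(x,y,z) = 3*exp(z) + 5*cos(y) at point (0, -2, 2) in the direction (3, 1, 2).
sqrt(14)*(5*sin(2) + 6*exp(2))/14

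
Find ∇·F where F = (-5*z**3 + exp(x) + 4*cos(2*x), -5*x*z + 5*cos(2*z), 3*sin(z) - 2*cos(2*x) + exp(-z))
exp(x) - 8*sin(2*x) + 3*cos(z) - exp(-z)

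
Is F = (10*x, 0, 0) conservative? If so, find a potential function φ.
Yes, F is conservative. φ = 5*x**2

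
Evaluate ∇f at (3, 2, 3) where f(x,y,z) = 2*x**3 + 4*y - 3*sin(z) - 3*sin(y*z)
(54, 4 - 9*cos(6), -6*cos(6) - 3*cos(3))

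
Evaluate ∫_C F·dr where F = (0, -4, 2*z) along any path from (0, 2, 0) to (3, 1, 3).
13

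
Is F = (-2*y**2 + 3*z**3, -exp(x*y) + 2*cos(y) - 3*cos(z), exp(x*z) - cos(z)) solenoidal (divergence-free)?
No, ∇·F = -x*exp(x*y) + x*exp(x*z) - 2*sin(y) + sin(z)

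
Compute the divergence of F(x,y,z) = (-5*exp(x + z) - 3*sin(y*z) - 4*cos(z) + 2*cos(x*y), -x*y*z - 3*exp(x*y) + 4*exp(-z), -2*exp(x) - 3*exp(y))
-x*z - 3*x*exp(x*y) - 2*y*sin(x*y) - 5*exp(x + z)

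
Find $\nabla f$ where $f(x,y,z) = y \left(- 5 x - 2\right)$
(-5*y, -5*x - 2, 0)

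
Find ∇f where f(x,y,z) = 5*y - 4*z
(0, 5, -4)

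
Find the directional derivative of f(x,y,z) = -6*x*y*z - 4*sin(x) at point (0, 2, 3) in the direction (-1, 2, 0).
8*sqrt(5)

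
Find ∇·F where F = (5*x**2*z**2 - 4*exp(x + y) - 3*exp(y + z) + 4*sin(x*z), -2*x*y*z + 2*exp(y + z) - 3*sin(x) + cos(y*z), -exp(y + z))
10*x*z**2 - 2*x*z - z*sin(y*z) + 4*z*cos(x*z) - 4*exp(x + y) + exp(y + z)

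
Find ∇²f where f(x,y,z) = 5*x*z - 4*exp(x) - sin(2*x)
-4*exp(x) + 4*sin(2*x)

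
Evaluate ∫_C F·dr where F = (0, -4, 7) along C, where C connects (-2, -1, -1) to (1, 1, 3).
20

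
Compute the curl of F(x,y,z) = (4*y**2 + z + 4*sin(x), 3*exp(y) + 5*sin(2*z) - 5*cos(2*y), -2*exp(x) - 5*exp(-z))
(-10*cos(2*z), 2*exp(x) + 1, -8*y)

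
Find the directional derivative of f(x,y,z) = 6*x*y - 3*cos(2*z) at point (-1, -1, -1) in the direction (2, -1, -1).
sqrt(6)*(-1 + sin(2))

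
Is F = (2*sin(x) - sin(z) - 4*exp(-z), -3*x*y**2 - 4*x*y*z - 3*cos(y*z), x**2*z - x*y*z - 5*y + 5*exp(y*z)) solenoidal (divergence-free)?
No, ∇·F = x**2 - 7*x*y - 4*x*z + 5*y*exp(y*z) + 3*z*sin(y*z) + 2*cos(x)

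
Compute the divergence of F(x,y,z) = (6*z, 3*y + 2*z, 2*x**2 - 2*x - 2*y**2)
3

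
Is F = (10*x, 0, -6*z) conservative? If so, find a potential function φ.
Yes, F is conservative. φ = 5*x**2 - 3*z**2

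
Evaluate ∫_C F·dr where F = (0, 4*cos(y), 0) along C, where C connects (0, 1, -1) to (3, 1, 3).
0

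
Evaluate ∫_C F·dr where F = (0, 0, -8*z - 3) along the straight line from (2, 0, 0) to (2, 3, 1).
-7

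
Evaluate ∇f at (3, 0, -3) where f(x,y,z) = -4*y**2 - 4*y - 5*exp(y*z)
(0, 11, 0)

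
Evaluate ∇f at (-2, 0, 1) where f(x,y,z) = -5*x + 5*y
(-5, 5, 0)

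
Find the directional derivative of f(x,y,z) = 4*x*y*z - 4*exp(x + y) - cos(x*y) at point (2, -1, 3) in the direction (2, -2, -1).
-64/3 + 2*sin(2)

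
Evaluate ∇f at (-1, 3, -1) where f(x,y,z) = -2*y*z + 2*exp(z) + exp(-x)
(-E, 2, -6 + 2*exp(-1))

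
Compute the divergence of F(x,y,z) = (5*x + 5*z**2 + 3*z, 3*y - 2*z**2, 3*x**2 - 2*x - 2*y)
8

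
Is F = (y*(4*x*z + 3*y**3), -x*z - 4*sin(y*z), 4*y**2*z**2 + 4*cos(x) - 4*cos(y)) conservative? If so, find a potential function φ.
No, ∇×F = (x + 8*y*z**2 + 4*y*cos(y*z) + 4*sin(y), 4*x*y + 4*sin(x), -4*x*z - 12*y**3 - z) ≠ 0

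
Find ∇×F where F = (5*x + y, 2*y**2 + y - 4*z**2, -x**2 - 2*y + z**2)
(8*z - 2, 2*x, -1)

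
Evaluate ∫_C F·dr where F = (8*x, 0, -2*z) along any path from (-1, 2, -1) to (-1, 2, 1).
0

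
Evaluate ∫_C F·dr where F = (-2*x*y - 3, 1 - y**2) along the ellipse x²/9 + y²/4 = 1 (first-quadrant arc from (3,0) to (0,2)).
61/3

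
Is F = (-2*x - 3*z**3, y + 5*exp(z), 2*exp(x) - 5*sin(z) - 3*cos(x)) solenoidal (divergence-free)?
No, ∇·F = -5*cos(z) - 1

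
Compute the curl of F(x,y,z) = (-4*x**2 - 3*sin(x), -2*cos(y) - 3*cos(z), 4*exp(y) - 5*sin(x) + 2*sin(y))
(4*exp(y) - 3*sin(z) + 2*cos(y), 5*cos(x), 0)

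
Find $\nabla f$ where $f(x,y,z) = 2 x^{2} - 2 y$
(4*x, -2, 0)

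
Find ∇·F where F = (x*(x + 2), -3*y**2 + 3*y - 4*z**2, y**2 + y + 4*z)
2*x - 6*y + 9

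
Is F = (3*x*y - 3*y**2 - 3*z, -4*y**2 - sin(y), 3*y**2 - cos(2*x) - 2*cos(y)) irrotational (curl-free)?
No, ∇×F = (6*y + 2*sin(y), -2*sin(2*x) - 3, -3*x + 6*y)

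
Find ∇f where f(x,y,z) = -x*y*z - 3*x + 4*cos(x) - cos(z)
(-y*z - 4*sin(x) - 3, -x*z, -x*y + sin(z))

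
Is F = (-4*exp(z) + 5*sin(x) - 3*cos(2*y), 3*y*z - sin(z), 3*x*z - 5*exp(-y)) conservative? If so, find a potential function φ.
No, ∇×F = (-3*y + cos(z) + 5*exp(-y), -3*z - 4*exp(z), -6*sin(2*y)) ≠ 0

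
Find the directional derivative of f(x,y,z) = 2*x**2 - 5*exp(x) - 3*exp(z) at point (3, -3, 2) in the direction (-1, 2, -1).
sqrt(6)*(-12 + 3*exp(2) + 5*exp(3))/6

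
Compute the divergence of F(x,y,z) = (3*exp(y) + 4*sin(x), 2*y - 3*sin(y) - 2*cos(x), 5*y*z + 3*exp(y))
5*y + 4*cos(x) - 3*cos(y) + 2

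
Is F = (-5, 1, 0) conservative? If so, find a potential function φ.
Yes, F is conservative. φ = -5*x + y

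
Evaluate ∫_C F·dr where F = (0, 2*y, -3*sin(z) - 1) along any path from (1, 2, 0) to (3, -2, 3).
-6 + 3*cos(3)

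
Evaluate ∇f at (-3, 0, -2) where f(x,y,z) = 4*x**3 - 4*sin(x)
(108 - 4*cos(3), 0, 0)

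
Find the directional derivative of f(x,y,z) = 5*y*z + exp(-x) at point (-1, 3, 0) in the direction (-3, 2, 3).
3*sqrt(22)*(E + 15)/22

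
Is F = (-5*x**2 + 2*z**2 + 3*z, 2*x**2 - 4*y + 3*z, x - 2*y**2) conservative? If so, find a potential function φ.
No, ∇×F = (-4*y - 3, 4*z + 2, 4*x) ≠ 0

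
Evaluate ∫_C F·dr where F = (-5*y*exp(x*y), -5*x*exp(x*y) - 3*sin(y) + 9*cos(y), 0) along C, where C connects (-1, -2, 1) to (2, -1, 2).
-9*sin(1) - 5*exp(-2) - 3*cos(2) + 3*cos(1) + 9*sin(2) + 5*exp(2)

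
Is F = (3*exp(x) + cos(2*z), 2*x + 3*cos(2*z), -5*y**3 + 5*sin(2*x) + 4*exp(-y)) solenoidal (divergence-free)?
No, ∇·F = 3*exp(x)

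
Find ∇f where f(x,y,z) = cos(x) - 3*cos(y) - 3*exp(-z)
(-sin(x), 3*sin(y), 3*exp(-z))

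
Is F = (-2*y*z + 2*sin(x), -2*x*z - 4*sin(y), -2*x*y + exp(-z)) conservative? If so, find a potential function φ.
Yes, F is conservative. φ = -2*x*y*z - 2*cos(x) + 4*cos(y) - exp(-z)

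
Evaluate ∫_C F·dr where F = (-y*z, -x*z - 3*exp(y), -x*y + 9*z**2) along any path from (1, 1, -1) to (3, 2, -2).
-3*exp(2) - 10 + 3*E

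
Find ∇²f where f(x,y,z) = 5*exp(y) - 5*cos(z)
5*exp(y) + 5*cos(z)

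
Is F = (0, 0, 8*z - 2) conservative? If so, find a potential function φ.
Yes, F is conservative. φ = 2*z*(2*z - 1)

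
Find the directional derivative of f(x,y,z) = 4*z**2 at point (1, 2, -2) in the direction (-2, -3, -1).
8*sqrt(14)/7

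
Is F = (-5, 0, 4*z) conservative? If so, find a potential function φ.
Yes, F is conservative. φ = -5*x + 2*z**2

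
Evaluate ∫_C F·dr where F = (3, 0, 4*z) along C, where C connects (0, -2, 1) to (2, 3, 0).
4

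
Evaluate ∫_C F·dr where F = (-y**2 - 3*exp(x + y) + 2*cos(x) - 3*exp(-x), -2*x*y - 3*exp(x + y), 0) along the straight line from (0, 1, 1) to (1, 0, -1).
-3 + 3*exp(-1) + 2*sin(1)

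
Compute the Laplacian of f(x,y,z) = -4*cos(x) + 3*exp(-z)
4*cos(x) + 3*exp(-z)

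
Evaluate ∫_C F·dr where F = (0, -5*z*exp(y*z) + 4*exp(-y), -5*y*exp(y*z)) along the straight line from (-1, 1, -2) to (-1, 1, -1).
5*(1 - E)*exp(-2)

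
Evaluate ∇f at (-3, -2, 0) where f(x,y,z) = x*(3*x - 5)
(-23, 0, 0)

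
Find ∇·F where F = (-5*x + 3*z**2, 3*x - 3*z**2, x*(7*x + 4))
-5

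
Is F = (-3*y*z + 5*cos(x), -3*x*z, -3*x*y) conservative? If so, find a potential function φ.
Yes, F is conservative. φ = -3*x*y*z + 5*sin(x)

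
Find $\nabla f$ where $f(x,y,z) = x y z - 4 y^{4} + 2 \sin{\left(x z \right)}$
(z*(y + 2*cos(x*z)), x*z - 16*y**3, x*(y + 2*cos(x*z)))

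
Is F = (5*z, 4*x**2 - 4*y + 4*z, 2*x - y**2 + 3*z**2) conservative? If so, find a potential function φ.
No, ∇×F = (-2*y - 4, 3, 8*x) ≠ 0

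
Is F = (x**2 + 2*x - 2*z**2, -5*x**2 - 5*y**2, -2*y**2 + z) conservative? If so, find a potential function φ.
No, ∇×F = (-4*y, -4*z, -10*x) ≠ 0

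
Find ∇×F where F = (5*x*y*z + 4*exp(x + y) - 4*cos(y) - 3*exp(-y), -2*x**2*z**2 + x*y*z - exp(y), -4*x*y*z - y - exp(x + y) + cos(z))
(4*x**2*z - x*y - 4*x*z - exp(x + y) - 1, 5*x*y + 4*y*z + exp(x + y), -4*x*z**2 - 5*x*z + y*z - 4*exp(x + y) - 4*sin(y) - 3*exp(-y))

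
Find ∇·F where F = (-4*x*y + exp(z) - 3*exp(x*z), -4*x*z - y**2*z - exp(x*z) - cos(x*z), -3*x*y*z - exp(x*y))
-3*x*y - 2*y*z - 4*y - 3*z*exp(x*z)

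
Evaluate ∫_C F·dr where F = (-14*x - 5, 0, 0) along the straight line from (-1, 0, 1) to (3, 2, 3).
-76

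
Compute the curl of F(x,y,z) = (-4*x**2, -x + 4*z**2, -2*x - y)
(-8*z - 1, 2, -1)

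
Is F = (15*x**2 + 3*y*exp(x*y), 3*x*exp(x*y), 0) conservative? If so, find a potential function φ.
Yes, F is conservative. φ = 5*x**3 + 3*exp(x*y)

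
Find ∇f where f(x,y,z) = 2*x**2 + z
(4*x, 0, 1)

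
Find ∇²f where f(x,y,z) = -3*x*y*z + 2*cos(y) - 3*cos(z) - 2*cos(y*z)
2*y**2*cos(y*z) + 2*z**2*cos(y*z) - 2*cos(y) + 3*cos(z)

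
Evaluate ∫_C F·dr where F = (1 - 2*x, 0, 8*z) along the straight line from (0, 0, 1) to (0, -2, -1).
0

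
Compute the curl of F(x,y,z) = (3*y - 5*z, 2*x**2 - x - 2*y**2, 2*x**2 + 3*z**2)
(0, -4*x - 5, 4*x - 4)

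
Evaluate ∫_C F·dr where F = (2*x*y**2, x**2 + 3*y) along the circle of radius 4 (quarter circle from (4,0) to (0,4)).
-184/3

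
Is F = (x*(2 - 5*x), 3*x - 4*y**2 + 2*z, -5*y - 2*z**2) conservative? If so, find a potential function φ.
No, ∇×F = (-7, 0, 3) ≠ 0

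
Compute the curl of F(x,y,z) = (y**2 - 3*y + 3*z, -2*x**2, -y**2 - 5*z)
(-2*y, 3, -4*x - 2*y + 3)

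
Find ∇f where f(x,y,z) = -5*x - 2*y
(-5, -2, 0)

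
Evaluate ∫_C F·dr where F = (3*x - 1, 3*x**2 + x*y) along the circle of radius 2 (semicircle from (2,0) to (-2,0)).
28/3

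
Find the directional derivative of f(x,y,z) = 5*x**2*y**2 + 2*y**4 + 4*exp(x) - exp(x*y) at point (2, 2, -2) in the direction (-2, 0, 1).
4*sqrt(5)*(-40 - 2*exp(2) + exp(4))/5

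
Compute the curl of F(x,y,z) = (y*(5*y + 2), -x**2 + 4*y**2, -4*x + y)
(1, 4, -2*x - 10*y - 2)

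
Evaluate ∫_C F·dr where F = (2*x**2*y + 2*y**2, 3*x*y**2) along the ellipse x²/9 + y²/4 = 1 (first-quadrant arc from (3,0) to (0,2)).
-16 - 9*pi/4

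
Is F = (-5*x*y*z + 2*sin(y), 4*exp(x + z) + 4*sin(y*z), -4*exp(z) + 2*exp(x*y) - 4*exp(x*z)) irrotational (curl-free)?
No, ∇×F = (2*x*exp(x*y) - 4*y*cos(y*z) - 4*exp(x + z), -5*x*y - 2*y*exp(x*y) + 4*z*exp(x*z), 5*x*z + 4*exp(x + z) - 2*cos(y))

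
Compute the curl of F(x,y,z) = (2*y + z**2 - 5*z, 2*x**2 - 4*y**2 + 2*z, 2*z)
(-2, 2*z - 5, 4*x - 2)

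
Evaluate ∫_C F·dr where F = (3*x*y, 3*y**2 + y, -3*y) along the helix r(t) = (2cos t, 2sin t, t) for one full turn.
0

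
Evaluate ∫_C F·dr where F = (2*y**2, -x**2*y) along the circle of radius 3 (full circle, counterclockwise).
0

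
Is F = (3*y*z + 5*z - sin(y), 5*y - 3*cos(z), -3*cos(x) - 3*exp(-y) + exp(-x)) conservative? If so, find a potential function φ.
No, ∇×F = (-3*sin(z) + 3*exp(-y), 3*y - 3*sin(x) + 5 + exp(-x), -3*z + cos(y)) ≠ 0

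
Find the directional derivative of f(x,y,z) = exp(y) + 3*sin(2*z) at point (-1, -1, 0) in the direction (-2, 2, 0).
sqrt(2)*exp(-1)/2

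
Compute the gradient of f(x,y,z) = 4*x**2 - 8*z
(8*x, 0, -8)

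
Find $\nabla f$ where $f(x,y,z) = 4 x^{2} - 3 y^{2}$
(8*x, -6*y, 0)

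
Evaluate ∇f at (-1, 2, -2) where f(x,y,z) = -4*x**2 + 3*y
(8, 3, 0)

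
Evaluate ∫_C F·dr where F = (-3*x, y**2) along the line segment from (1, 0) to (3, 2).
-28/3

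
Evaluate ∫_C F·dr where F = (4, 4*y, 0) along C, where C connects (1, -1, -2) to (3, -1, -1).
8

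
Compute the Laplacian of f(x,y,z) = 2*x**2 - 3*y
4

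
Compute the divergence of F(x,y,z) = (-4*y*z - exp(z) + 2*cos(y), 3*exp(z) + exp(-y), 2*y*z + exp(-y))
2*y - exp(-y)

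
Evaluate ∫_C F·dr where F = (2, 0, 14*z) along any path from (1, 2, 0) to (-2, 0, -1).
1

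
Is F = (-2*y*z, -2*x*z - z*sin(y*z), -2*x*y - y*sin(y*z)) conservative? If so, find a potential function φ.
Yes, F is conservative. φ = -2*x*y*z + cos(y*z)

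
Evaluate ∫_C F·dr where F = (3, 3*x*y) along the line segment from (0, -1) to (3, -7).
144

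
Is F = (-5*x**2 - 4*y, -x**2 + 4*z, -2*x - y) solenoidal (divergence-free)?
No, ∇·F = -10*x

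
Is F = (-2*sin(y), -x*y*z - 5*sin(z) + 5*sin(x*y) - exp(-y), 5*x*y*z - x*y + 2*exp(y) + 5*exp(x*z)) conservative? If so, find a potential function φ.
No, ∇×F = (x*y + 5*x*z - x + 2*exp(y) + 5*cos(z), -5*y*z + y - 5*z*exp(x*z), -y*z + 5*y*cos(x*y) + 2*cos(y)) ≠ 0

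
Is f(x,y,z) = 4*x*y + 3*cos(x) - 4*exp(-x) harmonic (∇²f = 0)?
No, ∇²f = -3*cos(x) - 4*exp(-x)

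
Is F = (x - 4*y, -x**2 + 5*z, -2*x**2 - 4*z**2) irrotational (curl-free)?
No, ∇×F = (-5, 4*x, 4 - 2*x)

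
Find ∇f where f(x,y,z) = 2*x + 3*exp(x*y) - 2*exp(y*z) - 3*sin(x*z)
(3*y*exp(x*y) - 3*z*cos(x*z) + 2, 3*x*exp(x*y) - 2*z*exp(y*z), -3*x*cos(x*z) - 2*y*exp(y*z))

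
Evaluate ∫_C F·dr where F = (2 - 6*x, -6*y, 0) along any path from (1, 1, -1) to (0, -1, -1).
1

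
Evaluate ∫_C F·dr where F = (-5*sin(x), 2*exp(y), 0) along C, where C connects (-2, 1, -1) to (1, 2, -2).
-2*E - 5*cos(2) + 5*cos(1) + 2*exp(2)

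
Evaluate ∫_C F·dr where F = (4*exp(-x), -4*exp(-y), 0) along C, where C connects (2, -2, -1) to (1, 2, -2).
4*(-exp(4) - E + 2)*exp(-2)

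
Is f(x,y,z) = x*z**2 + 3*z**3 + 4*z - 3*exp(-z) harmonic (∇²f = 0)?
No, ∇²f = 2*x + 18*z - 3*exp(-z)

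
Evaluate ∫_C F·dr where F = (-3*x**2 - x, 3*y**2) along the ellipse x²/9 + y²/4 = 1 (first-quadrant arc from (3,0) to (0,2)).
79/2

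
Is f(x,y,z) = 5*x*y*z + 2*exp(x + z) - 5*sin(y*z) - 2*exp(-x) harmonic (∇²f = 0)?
No, ∇²f = 5*y**2*sin(y*z) + 5*z**2*sin(y*z) + 4*exp(x + z) - 2*exp(-x)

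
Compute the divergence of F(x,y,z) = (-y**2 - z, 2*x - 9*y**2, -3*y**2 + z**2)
-18*y + 2*z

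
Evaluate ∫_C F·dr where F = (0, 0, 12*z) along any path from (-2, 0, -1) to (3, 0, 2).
18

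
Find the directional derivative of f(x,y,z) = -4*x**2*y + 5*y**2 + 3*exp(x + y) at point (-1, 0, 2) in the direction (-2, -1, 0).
sqrt(5)*(-9 + 4*E)*exp(-1)/5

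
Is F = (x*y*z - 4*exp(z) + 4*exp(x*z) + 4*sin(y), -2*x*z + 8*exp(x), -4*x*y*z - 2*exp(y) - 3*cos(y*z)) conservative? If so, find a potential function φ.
No, ∇×F = (-4*x*z + 2*x + 3*z*sin(y*z) - 2*exp(y), x*y + 4*x*exp(x*z) + 4*y*z - 4*exp(z), -x*z - 2*z + 8*exp(x) - 4*cos(y)) ≠ 0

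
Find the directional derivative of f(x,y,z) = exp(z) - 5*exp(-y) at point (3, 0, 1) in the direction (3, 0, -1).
-sqrt(10)*E/10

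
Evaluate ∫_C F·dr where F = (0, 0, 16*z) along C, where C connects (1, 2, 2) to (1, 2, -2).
0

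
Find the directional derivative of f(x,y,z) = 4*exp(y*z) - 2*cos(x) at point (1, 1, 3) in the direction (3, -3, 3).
2*sqrt(3)*(-4*exp(3) + sin(1))/3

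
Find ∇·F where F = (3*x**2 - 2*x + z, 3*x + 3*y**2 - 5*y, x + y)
6*x + 6*y - 7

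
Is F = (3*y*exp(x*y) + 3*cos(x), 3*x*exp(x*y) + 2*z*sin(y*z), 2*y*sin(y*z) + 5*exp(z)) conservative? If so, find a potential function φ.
Yes, F is conservative. φ = 5*exp(z) + 3*exp(x*y) + 3*sin(x) - 2*cos(y*z)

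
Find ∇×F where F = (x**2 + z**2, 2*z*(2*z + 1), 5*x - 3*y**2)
(-6*y - 8*z - 2, 2*z - 5, 0)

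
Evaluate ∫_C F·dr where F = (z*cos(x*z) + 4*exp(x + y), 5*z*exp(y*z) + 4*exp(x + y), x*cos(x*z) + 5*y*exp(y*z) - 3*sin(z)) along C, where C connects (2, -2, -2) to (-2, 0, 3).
-5*exp(4) + 3*cos(3) + sin(4) - sin(6) + 4*exp(-2) + 1 - 3*cos(2)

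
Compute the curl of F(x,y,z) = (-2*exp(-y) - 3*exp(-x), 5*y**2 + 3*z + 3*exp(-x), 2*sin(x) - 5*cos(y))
(5*sin(y) - 3, -2*cos(x), -2*exp(-y) - 3*exp(-x))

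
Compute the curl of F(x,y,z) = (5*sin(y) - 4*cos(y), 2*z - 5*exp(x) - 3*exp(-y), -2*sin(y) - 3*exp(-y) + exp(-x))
(-2*cos(y) - 2 + 3*exp(-y), exp(-x), -5*exp(x) - 4*sin(y) - 5*cos(y))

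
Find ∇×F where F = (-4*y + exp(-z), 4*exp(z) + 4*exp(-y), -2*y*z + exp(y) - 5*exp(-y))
(-2*z + exp(y) - 4*exp(z) + 5*exp(-y), -exp(-z), 4)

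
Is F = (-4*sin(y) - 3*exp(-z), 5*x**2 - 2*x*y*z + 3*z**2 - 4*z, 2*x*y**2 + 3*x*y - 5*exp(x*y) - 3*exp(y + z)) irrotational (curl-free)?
No, ∇×F = (6*x*y - 5*x*exp(x*y) + 3*x - 6*z - 3*exp(y + z) + 4, (y*(-2*y + 5*exp(x*y) - 3)*exp(z) + 3)*exp(-z), 10*x - 2*y*z + 4*cos(y))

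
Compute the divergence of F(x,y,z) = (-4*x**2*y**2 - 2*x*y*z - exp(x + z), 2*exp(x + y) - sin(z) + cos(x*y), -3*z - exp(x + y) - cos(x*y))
-8*x*y**2 - x*sin(x*y) - 2*y*z + 2*exp(x + y) - exp(x + z) - 3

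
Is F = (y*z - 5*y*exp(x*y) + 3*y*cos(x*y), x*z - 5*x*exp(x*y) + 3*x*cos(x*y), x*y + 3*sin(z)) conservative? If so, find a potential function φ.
Yes, F is conservative. φ = x*y*z - 5*exp(x*y) + 3*sin(x*y) - 3*cos(z)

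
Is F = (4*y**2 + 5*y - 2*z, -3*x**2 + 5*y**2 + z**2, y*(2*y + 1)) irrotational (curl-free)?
No, ∇×F = (4*y - 2*z + 1, -2, -6*x - 8*y - 5)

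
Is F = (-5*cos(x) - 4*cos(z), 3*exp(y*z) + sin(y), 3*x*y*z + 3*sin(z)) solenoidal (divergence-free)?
No, ∇·F = 3*x*y + 3*z*exp(y*z) + 5*sin(x) + cos(y) + 3*cos(z)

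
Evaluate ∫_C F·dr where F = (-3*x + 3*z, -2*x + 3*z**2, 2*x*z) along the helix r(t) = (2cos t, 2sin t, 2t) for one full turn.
112*pi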